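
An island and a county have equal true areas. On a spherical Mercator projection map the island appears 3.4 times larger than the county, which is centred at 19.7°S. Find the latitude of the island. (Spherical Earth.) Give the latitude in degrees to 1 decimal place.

59.3°

For equal true areas on Mercator, apparent areas scale as sec²φ, so the ratio is cos²φ₂ / cos²φ₁.
cos²φ₂ / cos²φ₁ = 3.4  ⇒  cos φ₁ = cos 19.7° / √3.4 = 0.9415/1.844 = 0.5106.
φ₁ = arccos(0.5106) ≈ 59.3°.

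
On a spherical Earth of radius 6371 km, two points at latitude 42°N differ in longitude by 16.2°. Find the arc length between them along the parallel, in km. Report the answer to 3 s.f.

Arc length along a parallel = R cos φ · Δλ (with Δλ in radians).
= 6371 × cos 42° × (16.2° × π/180) = 6371 × 0.7431 × 0.2827 ≈ 1340 km.

1340 km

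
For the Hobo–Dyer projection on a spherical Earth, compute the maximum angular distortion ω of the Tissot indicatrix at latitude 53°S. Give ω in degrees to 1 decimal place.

The Hobo–Dyer projection is cylindrical equal-area with φ₀ = 37.5°. For cylindrical equal-area with standard parallel φ₀, h = cos φ / cos φ₀ and k = cos φ₀ / cos φ, so h·k = 1.
At 53°: h = 0.7586, k = 1.318; principal scales a = 1.318, b = 0.7586.
sin(ω/2) = (a − b)/(a + b) = 0.5597/2.077 = 0.2695, so ω = 2 arcsin(0.2695) ≈ 31.3°.

31.3°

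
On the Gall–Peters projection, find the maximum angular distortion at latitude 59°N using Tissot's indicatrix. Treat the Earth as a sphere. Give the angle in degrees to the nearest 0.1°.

35.7°

The Gall–Peters projection is cylindrical equal-area with φ₀ = 45°. Cylindrical equal-area (φ₀ = 45°): h = cos φ / cos 45° along meridians, k = cos 45° / cos φ along parallels; h·k = 1.
At 59°: h = 0.7284, k = 1.373; principal scales a = 1.373, b = 0.7284.
sin(ω/2) = (a − b)/(a + b) = 0.6445/2.101 = 0.3067, so ω = 2 arcsin(0.3067) ≈ 35.7°.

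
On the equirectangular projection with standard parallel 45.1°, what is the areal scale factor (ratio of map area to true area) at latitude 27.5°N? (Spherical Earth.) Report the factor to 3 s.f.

0.796

With standard parallel φ₀ = 45.1°, the equirectangular projection gives x = Rλ cos φ₀, y = Rφ, so h = 1 and k = cos 45.1° / cos φ.
Areal scale = h·k = 1 × cos φ₀ / cos φ; at 27.5°, h = 1.000, k = 0.7958, so h·k = 0.7958.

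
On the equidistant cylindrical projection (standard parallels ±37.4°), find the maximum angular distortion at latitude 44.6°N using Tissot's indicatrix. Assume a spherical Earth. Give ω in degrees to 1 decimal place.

In the equirectangular projection with standard parallel φ₀ = 37.4° (x = Rλ cos φ₀, y = Rφ), meridians are true-scale (h = 1) and the parallel scale is k = cos φ₀ / cos φ.
At 44.6°: h = 1.000, k = 1.116; principal scales a = 1.116, b = 1.000.
sin(ω/2) = (a − b)/(a + b) = 0.1157/2.116 = 0.05469, so ω = 2 arcsin(0.05469) ≈ 6.3°.

6.3°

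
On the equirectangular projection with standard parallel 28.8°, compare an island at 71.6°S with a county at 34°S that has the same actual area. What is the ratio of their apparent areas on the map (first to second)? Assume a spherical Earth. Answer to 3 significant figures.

In the equirectangular projection with standard parallel φ₀ = 28.8° (x = Rλ cos φ₀, y = Rφ), meridians are true-scale (h = 1) and the parallel scale is k = cos φ₀ / cos φ.
Areal scale at 71.6°: h·k = 1.000 × 2.776 = 2.776.
Areal scale at 34°: h·k = 1.000 × 1.057 = 1.057.
Ratio = 2.776/1.057 ≈ 2.63.

2.63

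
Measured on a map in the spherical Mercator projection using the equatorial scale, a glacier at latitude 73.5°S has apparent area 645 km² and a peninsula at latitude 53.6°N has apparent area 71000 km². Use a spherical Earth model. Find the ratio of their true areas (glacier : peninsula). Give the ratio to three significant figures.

0.00208

Mercator's areal exaggeration is sec²φ; hence true area = (apparent area) · cos²φ.
True area of glacier: 645 × cos²(73.5°) = 645 × 0.08066 = 52.03 km².
True area of peninsula: 71000 × cos²(53.6°) = 71000 × 0.3521 = 25000 km².
Ratio = 52.03 / 25000 ≈ 0.00208.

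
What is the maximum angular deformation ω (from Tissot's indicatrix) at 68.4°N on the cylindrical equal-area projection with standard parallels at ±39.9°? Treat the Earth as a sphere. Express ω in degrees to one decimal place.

77.5°

Cylindrical equal-area (φ₀ = 39.9°): h = cos φ / cos 39.9° along meridians, k = cos 39.9° / cos φ along parallels; h·k = 1.
At 68.4°: h = 0.4799, k = 2.084; principal scales a = 2.084, b = 0.4799.
sin(ω/2) = (a − b)/(a + b) = 1.604/2.564 = 0.6257, so ω = 2 arcsin(0.6257) ≈ 77.5°.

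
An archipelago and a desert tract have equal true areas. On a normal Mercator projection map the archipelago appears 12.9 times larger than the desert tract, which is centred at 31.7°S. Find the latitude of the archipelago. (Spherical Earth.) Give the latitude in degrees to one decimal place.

76.3°

On Mercator, (apparent₁)/(apparent₂) = sec²φ₁ / sec²φ₂ when true areas are equal.
cos²φ₂ / cos²φ₁ = 12.9  ⇒  cos φ₁ = cos 31.7° / √12.9 = 0.8508/3.592 = 0.2369.
φ₁ = arccos(0.2369) ≈ 76.3°.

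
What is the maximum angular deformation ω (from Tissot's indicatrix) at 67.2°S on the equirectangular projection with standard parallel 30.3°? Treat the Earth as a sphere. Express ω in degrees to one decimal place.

The equidistant cylindrical projection with φ₀ = 30.3° has h = 1 (meridians true) and k = cos φ₀ / cos φ along parallels.
At 67.2°: h = 1.000, k = 2.228; principal scales a = 2.228, b = 1.000.
sin(ω/2) = (a − b)/(a + b) = 1.228/3.228 = 0.3804, so ω = 2 arcsin(0.3804) ≈ 44.7°.

44.7°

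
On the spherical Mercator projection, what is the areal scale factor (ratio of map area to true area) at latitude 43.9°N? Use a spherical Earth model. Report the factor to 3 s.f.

1.93

The Mercator projection is conformal; its linear scale factor is the same in every direction and equals sec φ = 1/cos φ.
Areal scale = k² = sec²φ = 1/cos²(43.9°) = 1/0.7206² = 1.926.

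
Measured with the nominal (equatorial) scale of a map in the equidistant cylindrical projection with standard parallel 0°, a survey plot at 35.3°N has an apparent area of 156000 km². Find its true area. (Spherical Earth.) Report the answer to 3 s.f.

127000 km²

Plate carrée maps x = Rλ, y = Rφ. The meridian scale is h = 1 and the parallel scale is k = 1/cos φ = sec φ.
Areal scale = h·k = 1 × sec φ; at 35.3°, h = 1.000, k = 1.225, so h·k = 1.225.
True area = apparent / (areal scale) = 156000 / 1.225 ≈ 127000 km².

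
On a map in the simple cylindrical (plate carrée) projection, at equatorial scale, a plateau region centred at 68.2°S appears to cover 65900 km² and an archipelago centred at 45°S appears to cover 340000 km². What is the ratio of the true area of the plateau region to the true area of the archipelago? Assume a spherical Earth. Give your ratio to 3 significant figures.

On the plate carrée, areal scale = h·k = 1 × sec φ, so true area = apparent × cos φ.
True area of plateau region: 65900 × cos(68.2°) = 65900 × 0.3714 = 24470 km².
True area of archipelago: 340000 × cos(45°) = 340000 × 0.7071 = 240400 km².
Ratio = 24470 / 240400 ≈ 0.102.

0.102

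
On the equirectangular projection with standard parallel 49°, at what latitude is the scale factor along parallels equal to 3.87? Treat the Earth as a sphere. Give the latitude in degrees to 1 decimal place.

The equidistant cylindrical projection with φ₀ = 49° has h = 1 (meridians true) and k = cos φ₀ / cos φ along parallels.
k = cos φ₀ / cos φ = 3.87  ⇒  cos φ = cos 49° / 3.87 = 0.1695.
φ = arccos(0.1695) ≈ 80.2°.

80.2°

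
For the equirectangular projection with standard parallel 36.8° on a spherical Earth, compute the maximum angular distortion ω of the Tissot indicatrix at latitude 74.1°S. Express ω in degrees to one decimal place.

In the equirectangular projection with standard parallel φ₀ = 36.8° (x = Rλ cos φ₀, y = Rφ), meridians are true-scale (h = 1) and the parallel scale is k = cos φ₀ / cos φ.
At 74.1°: h = 1.000, k = 2.923; principal scales a = 2.923, b = 1.000.
sin(ω/2) = (a − b)/(a + b) = 1.923/3.923 = 0.4902, so ω = 2 arcsin(0.4902) ≈ 58.7°.

58.7°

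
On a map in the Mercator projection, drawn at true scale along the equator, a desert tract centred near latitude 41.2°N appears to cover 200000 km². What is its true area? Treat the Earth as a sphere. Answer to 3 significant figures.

Mercator is conformal, so the point scale is isotropic: h = k = sec φ = 1/cos φ.
Areal scale = k² = sec²φ = 1/cos²(41.2°) = 1/0.7524² = 1.766.
True area = apparent / (areal scale) = 200000 / 1.766 ≈ 113000 km².

113000 km²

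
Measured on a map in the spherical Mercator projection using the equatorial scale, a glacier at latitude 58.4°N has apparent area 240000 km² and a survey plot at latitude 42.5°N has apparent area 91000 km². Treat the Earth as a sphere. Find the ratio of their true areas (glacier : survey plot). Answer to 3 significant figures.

On Mercator the areal scale is sec²φ, so true area = apparent × cos²φ.
True area of glacier: 240000 × cos²(58.4°) = 240000 × 0.2746 = 65890 km².
True area of survey plot: 91000 × cos²(42.5°) = 91000 × 0.5436 = 49470 km².
Ratio = 65890 / 49470 ≈ 1.33.

1.33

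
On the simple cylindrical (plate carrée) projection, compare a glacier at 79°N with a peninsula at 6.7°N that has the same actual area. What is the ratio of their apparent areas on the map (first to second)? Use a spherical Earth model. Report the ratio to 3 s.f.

In the plate carrée (x = Rλ, y = Rφ), meridians are true-scale (h = 1) and parallels are stretched by k = sec φ.
Areal scale at 79°: h·k = 1.000 × 5.241 = 5.241.
Areal scale at 6.7°: h·k = 1.000 × 1.007 = 1.007.
Ratio = 5.241/1.007 ≈ 5.21.

5.21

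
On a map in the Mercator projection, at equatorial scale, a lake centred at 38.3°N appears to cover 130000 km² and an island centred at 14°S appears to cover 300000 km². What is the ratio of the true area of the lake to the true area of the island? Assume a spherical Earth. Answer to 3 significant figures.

0.283

On Mercator the areal scale is sec²φ, so true area = apparent × cos²φ.
True area of lake: 130000 × cos²(38.3°) = 130000 × 0.6159 = 80060 km².
True area of island: 300000 × cos²(14°) = 300000 × 0.9415 = 282400 km².
Ratio = 80060 / 282400 ≈ 0.283.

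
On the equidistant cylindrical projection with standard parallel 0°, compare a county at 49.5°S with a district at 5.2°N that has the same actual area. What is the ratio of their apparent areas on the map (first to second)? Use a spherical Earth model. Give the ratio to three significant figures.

1.53

In the plate carrée (x = Rλ, y = Rφ), meridians are true-scale (h = 1) and parallels are stretched by k = sec φ.
Areal scale at 49.5°: h·k = 1.000 × 1.540 = 1.540.
Areal scale at 5.2°: h·k = 1.000 × 1.004 = 1.004.
Ratio = 1.540/1.004 ≈ 1.53.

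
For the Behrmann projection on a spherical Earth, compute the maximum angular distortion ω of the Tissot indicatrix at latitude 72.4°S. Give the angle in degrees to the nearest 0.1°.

The Behrmann projection is cylindrical equal-area with φ₀ = 30°. Cylindrical equal-area (φ₀ = 30°): h = cos φ / cos 30° along meridians, k = cos 30° / cos φ along parallels; h·k = 1.
At 72.4°: h = 0.3491, k = 2.864; principal scales a = 2.864, b = 0.3491.
sin(ω/2) = (a − b)/(a + b) = 2.515/3.213 = 0.7827, so ω = 2 arcsin(0.7827) ≈ 103.0°.

103.0°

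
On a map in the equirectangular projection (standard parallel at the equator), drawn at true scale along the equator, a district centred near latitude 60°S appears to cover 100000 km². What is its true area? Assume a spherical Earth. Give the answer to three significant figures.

50000 km²

Plate carrée maps x = Rλ, y = Rφ. The meridian scale is h = 1 and the parallel scale is k = 1/cos φ = sec φ.
Areal scale = h·k = 1 × sec φ; at 60°, h = 1.000, k = 2.000, so h·k = 2.000.
True area = apparent / (areal scale) = 100000 / 2.000 ≈ 50000 km².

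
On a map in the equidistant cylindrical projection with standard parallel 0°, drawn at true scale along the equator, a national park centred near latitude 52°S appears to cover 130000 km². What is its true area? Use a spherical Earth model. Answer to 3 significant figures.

In the plate carrée (x = Rλ, y = Rφ), meridians are true-scale (h = 1) and parallels are stretched by k = sec φ.
Areal scale = h·k = 1 × sec φ; at 52°, h = 1.000, k = 1.624, so h·k = 1.624.
True area = apparent / (areal scale) = 130000 / 1.624 ≈ 80000 km².

80000 km²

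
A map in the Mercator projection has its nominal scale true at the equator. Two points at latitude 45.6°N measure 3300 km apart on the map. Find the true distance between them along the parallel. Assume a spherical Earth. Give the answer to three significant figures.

Mercator is conformal, so the point scale is isotropic: h = k = sec φ = 1/cos φ.
Along the parallel at 45.6°, map distances are exaggerated by k = sec 45.6° = 1.429.
True distance = 3300 / 1.429 = 3300 × cos 45.6° ≈ 2310 km.

2310 km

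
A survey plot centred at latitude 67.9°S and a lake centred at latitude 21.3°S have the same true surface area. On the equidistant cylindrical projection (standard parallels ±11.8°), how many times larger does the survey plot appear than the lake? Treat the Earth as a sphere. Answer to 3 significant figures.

2.48

With standard parallel φ₀ = 11.8°, the equirectangular projection gives x = Rλ cos φ₀, y = Rφ, so h = 1 and k = cos 11.8° / cos φ.
Areal scale at 67.9°: h·k = 1.000 × 2.602 = 2.602.
Areal scale at 21.3°: h·k = 1.000 × 1.051 = 1.051.
Ratio = 2.602/1.051 ≈ 2.48.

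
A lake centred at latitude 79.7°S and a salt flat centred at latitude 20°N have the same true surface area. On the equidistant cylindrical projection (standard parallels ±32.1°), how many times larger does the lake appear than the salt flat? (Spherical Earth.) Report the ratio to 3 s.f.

The equidistant cylindrical projection with φ₀ = 32.1° has h = 1 (meridians true) and k = cos φ₀ / cos φ along parallels.
Areal scale at 79.7°: h·k = 1.000 × 4.738 = 4.738.
Areal scale at 20°: h·k = 1.000 × 0.9015 = 0.9015.
Ratio = 4.738/0.9015 ≈ 5.26.

5.26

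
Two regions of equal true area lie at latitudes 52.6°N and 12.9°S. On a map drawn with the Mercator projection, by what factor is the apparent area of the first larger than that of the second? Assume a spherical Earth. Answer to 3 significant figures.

2.58

Mercator areal scale is sec²φ.
At 52.6°: sec²(52.6°) = 1/0.6074² = 2.711.
At 12.9°: sec²(12.9°) = 1/0.9748² = 1.052.
Ratio = 2.711/1.052 = cos²(12.9°)/cos²(52.6°) ≈ 2.58.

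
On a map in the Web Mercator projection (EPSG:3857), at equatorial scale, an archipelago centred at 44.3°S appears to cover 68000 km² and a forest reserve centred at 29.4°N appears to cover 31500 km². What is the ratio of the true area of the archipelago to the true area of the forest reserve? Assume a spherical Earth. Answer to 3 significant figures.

1.46

Mercator's areal exaggeration is sec²φ; hence true area = (apparent area) · cos²φ.
True area of archipelago: 68000 × cos²(44.3°) = 68000 × 0.5122 = 34830 km².
True area of forest reserve: 31500 × cos²(29.4°) = 31500 × 0.7590 = 23910 km².
Ratio = 34830 / 23910 ≈ 1.46.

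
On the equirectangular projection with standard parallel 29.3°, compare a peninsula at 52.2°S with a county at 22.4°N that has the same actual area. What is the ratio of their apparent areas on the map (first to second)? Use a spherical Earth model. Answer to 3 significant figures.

In the equirectangular projection with standard parallel φ₀ = 29.3° (x = Rλ cos φ₀, y = Rφ), meridians are true-scale (h = 1) and the parallel scale is k = cos φ₀ / cos φ.
Areal scale at 52.2°: h·k = 1.000 × 1.423 = 1.423.
Areal scale at 22.4°: h·k = 1.000 × 0.9432 = 0.9432.
Ratio = 1.423/0.9432 ≈ 1.51.

1.51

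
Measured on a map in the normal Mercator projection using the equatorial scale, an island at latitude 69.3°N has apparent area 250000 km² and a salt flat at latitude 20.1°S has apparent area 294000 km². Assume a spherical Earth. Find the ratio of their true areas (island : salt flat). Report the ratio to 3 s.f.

0.120

Since Mercator area scale is 1/cos²φ, the true area equals the apparent area multiplied by cos²φ.
True area of island: 250000 × cos²(69.3°) = 250000 × 0.1249 = 31240 km².
True area of salt flat: 294000 × cos²(20.1°) = 294000 × 0.8819 = 259300 km².
Ratio = 31240 / 259300 ≈ 0.120.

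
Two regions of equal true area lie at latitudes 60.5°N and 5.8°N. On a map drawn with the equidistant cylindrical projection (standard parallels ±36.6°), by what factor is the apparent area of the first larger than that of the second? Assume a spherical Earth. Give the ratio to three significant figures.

With standard parallel φ₀ = 36.6°, the equirectangular projection gives x = Rλ cos φ₀, y = Rφ, so h = 1 and k = cos 36.6° / cos φ.
Areal scale at 60.5°: h·k = 1.000 × 1.630 = 1.630.
Areal scale at 5.8°: h·k = 1.000 × 0.8069 = 0.8069.
Ratio = 1.630/0.8069 ≈ 2.02.

2.02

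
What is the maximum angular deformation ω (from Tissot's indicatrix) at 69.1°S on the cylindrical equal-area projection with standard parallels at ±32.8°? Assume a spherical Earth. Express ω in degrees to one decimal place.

88.0°

Cylindrical equal-area (φ₀ = 32.8°): h = cos φ / cos 32.8° along meridians, k = cos 32.8° / cos φ along parallels; h·k = 1.
At 69.1°: h = 0.4244, k = 2.356; principal scales a = 2.356, b = 0.4244.
sin(ω/2) = (a − b)/(a + b) = 1.932/2.781 = 0.6947, so ω = 2 arcsin(0.6947) ≈ 88.0°.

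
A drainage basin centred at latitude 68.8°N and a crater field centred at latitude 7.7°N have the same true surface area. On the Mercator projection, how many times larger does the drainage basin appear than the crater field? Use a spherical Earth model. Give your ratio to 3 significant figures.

7.51

Mercator areal scale is sec²φ.
At 68.8°: sec²(68.8°) = 1/0.3616² = 7.647.
At 7.7°: sec²(7.7°) = 1/0.9910² = 1.018.
Ratio = 7.647/1.018 = cos²(7.7°)/cos²(68.8°) ≈ 7.51.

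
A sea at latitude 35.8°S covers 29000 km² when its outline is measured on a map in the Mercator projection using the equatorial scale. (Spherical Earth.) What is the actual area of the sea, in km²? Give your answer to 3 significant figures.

Mercator is conformal, so the point scale is isotropic: h = k = sec φ = 1/cos φ.
Areal scale = k² = sec²φ = 1/cos²(35.8°) = 1/0.8111² = 1.520.
True area = apparent / (areal scale) = 29000 / 1.520 ≈ 19100 km².

19100 km²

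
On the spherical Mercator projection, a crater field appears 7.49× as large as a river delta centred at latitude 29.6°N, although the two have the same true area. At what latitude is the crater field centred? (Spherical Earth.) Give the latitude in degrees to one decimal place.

71.5°

For equal true areas on Mercator, apparent areas scale as sec²φ, so the ratio is cos²φ₂ / cos²φ₁.
cos²φ₂ / cos²φ₁ = 7.49  ⇒  cos φ₁ = cos 29.6° / √7.49 = 0.8695/2.737 = 0.3177.
φ₁ = arccos(0.3177) ≈ 71.5°.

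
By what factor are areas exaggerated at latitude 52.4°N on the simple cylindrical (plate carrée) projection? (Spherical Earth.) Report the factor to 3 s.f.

For the equirectangular projection with φ₀ = 0 (plate carrée), h = 1 along meridians and k = sec φ along parallels.
Areal scale = h·k = 1 × sec φ; at 52.4°, h = 1.000, k = 1.639, so h·k = 1.639.

1.64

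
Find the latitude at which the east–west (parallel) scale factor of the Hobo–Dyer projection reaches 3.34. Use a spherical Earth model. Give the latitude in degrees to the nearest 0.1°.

The Hobo–Dyer projection is cylindrical equal-area with φ₀ = 37.5°. Cylindrical equal-area (φ₀ = 37.5°): h = cos φ / cos 37.5° along meridians, k = cos 37.5° / cos φ along parallels; h·k = 1.
k = cos φ₀ / cos φ = 3.34  ⇒  cos φ = cos 37.5° / 3.34 = 0.2375.
φ = arccos(0.2375) ≈ 76.3°.

76.3°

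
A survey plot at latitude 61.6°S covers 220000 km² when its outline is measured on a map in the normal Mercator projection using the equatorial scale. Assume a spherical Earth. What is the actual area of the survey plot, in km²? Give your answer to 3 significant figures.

49800 km²

The Mercator projection is conformal; its linear scale factor is the same in every direction and equals sec φ = 1/cos φ.
Areal scale = k² = sec²φ = 1/cos²(61.6°) = 1/0.4756² = 4.421.
True area = apparent / (areal scale) = 220000 / 4.421 ≈ 49800 km².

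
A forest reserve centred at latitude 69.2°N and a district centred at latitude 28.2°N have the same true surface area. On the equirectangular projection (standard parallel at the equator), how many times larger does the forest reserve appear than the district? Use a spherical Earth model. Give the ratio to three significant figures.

For the equirectangular projection with φ₀ = 0 (plate carrée), h = 1 along meridians and k = sec φ along parallels.
Areal scale at 69.2°: h·k = 1.000 × 2.816 = 2.816.
Areal scale at 28.2°: h·k = 1.000 × 1.135 = 1.135.
Ratio = 2.816/1.135 ≈ 2.48.

2.48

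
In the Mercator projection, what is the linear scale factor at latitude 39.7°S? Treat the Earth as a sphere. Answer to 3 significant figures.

1.30

The Mercator projection is conformal; its linear scale factor is the same in every direction and equals sec φ = 1/cos φ.
k = 1/cos 39.7° = 1/0.7694 = 1.300.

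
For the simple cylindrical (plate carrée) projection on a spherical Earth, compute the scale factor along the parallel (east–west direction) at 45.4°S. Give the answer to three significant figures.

In the plate carrée (x = Rλ, y = Rφ), meridians are true-scale (h = 1) and parallels are stretched by k = sec φ.
k = 1/cos 45.4° = 1/0.7022 = 1.424.

1.42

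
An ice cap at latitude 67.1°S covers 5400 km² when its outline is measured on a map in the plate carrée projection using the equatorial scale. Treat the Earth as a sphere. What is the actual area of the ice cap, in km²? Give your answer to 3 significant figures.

2100 km²

Plate carrée maps x = Rλ, y = Rφ. The meridian scale is h = 1 and the parallel scale is k = 1/cos φ = sec φ.
Areal scale = h·k = 1 × sec φ; at 67.1°, h = 1.000, k = 2.570, so h·k = 2.570.
True area = apparent / (areal scale) = 5400 / 2.570 ≈ 2100 km².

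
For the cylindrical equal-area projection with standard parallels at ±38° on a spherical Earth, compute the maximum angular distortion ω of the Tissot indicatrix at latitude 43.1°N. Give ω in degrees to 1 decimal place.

8.7°

Cylindrical equal-area (φ₀ = 38°): h = cos φ / cos 38° along meridians, k = cos 38° / cos φ along parallels; h·k = 1.
At 43.1°: h = 0.9266, k = 1.079; principal scales a = 1.079, b = 0.9266.
sin(ω/2) = (a − b)/(a + b) = 0.1526/2.006 = 0.07610, so ω = 2 arcsin(0.07610) ≈ 8.7°.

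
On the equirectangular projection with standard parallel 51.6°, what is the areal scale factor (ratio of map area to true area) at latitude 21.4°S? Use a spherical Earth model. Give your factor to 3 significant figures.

The equidistant cylindrical projection with φ₀ = 51.6° has h = 1 (meridians true) and k = cos φ₀ / cos φ along parallels.
Areal scale = h·k = 1 × cos φ₀ / cos φ; at 21.4°, h = 1.000, k = 0.6671, so h·k = 0.6671.

0.667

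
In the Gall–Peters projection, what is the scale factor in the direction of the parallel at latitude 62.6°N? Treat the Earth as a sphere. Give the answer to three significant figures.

Gall–Peters is a cylindrical equal-area projection with standard parallels at ±45°. Cylindrical equal-area (φ₀ = 45°): h = cos φ / cos 45° along meridians, k = cos 45° / cos φ along parallels; h·k = 1.
k = cos 45° / cos 62.6° = 0.7071/0.4602 = 1.537.

1.54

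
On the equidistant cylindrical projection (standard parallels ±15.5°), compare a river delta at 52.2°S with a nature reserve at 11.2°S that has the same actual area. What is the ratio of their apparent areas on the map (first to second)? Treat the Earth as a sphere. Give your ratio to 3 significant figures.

The equidistant cylindrical projection with φ₀ = 15.5° has h = 1 (meridians true) and k = cos φ₀ / cos φ along parallels.
Areal scale at 52.2°: h·k = 1.000 × 1.572 = 1.572.
Areal scale at 11.2°: h·k = 1.000 × 0.9823 = 0.9823.
Ratio = 1.572/0.9823 ≈ 1.60.

1.60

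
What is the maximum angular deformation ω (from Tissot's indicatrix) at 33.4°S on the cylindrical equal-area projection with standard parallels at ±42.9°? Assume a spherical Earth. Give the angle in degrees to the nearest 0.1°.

14.9°

For cylindrical equal-area with standard parallel φ₀, h = cos φ / cos φ₀ and k = cos φ₀ / cos φ, so h·k = 1.
At 33.4°: h = 1.140, k = 0.8775; principal scales a = 1.140, b = 0.8775.
sin(ω/2) = (a − b)/(a + b) = 0.2622/2.017 = 0.1300, so ω = 2 arcsin(0.1300) ≈ 14.9°.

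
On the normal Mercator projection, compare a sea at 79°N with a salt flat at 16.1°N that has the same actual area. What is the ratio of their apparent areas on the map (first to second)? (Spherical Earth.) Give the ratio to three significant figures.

25.4

Mercator is conformal with k = sec φ, so areal scale = k² = sec²φ.
At 79°: sec²(79°) = 1/0.1908² = 27.47.
At 16.1°: sec²(16.1°) = 1/0.9608² = 1.083.
Ratio = 27.47/1.083 = cos²(16.1°)/cos²(79°) ≈ 25.4.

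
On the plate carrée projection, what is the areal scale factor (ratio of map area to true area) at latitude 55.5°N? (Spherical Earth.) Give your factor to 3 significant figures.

1.77

For the equirectangular projection with φ₀ = 0 (plate carrée), h = 1 along meridians and k = sec φ along parallels.
Areal scale = h·k = 1 × sec φ; at 55.5°, h = 1.000, k = 1.766, so h·k = 1.766.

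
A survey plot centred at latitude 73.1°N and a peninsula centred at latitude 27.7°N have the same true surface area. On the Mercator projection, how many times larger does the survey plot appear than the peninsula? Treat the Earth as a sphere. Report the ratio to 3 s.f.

9.28

On Mercator, area is exaggerated by sec²φ = 1/cos²φ.
At 73.1°: sec²(73.1°) = 1/0.2907² = 11.83.
At 27.7°: sec²(27.7°) = 1/0.8854² = 1.276.
Ratio = 11.83/1.276 = cos²(27.7°)/cos²(73.1°) ≈ 9.28.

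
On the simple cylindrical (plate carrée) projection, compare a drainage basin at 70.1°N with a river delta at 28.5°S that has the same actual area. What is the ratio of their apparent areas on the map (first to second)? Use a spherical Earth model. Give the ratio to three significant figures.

2.58

In the plate carrée (x = Rλ, y = Rφ), meridians are true-scale (h = 1) and parallels are stretched by k = sec φ.
Areal scale at 70.1°: h·k = 1.000 × 2.938 = 2.938.
Areal scale at 28.5°: h·k = 1.000 × 1.138 = 1.138.
Ratio = 2.938/1.138 ≈ 2.58.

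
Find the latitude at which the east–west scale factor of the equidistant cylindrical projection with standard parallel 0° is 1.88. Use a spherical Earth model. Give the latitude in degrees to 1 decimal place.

Plate carrée: h = 1, k = sec φ along parallels.
sec φ = 1.88  ⇒  cos φ = 0.5319  ⇒  φ ≈ 57.9°.

57.9°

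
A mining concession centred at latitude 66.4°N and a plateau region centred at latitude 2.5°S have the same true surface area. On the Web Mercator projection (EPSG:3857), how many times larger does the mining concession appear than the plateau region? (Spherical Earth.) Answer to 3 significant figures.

6.23

On Mercator, area is exaggerated by sec²φ = 1/cos²φ.
At 66.4°: sec²(66.4°) = 1/0.4003² = 6.239.
At 2.5°: sec²(2.5°) = 1/0.9990² = 1.002.
Ratio = 6.239/1.002 = cos²(2.5°)/cos²(66.4°) ≈ 6.23.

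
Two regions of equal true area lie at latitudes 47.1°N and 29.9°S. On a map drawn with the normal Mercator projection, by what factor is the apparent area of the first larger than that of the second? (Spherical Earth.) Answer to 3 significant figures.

Mercator areal scale is sec²φ.
At 47.1°: sec²(47.1°) = 1/0.6807² = 2.158.
At 29.9°: sec²(29.9°) = 1/0.8669² = 1.331.
Ratio = 2.158/1.331 = cos²(29.9°)/cos²(47.1°) ≈ 1.62.

1.62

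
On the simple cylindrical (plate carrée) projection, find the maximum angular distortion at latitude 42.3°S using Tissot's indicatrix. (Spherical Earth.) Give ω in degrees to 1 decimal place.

17.2°

For the equirectangular projection with φ₀ = 0 (plate carrée), h = 1 along meridians and k = sec φ along parallels.
At 42.3°: h = 1.000, k = 1.352; principal scales a = 1.352, b = 1.000.
sin(ω/2) = (a − b)/(a + b) = 0.3520/2.352 = 0.1497, so ω = 2 arcsin(0.1497) ≈ 17.2°.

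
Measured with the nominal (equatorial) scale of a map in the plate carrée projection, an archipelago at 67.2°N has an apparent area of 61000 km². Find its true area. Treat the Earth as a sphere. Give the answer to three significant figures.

For the equirectangular projection with φ₀ = 0 (plate carrée), h = 1 along meridians and k = sec φ along parallels.
Areal scale = h·k = 1 × sec φ; at 67.2°, h = 1.000, k = 2.581, so h·k = 2.581.
True area = apparent / (areal scale) = 61000 / 2.581 ≈ 23600 km².

23600 km²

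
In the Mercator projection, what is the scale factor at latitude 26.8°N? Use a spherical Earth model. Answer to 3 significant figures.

1.12

For Mercator, h = k = sec φ (a conformal cylindrical projection has a single point scale, 1/cos φ).
k = 1/cos 26.8° = 1/0.8926 = 1.120.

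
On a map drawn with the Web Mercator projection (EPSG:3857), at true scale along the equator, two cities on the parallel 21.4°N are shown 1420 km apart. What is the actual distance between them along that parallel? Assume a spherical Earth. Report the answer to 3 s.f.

1320 km

For Mercator, h = k = sec φ (a conformal cylindrical projection has a single point scale, 1/cos φ).
Along the parallel at 21.4°, map distances are exaggerated by k = sec 21.4° = 1.074.
True distance = 1420 / 1.074 = 1420 × cos 21.4° ≈ 1320 km.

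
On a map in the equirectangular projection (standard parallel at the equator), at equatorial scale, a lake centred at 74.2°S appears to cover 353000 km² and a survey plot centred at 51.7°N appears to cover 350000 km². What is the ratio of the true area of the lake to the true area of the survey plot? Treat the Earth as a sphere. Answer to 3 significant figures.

0.443

Plate carrée has h = 1 and k = sec φ, giving areal scale sec φ; true area = (apparent area) · cos φ.
True area of lake: 353000 × cos(74.2°) = 353000 × 0.2723 = 96110 km².
True area of survey plot: 350000 × cos(51.7°) = 350000 × 0.6198 = 216900 km².
Ratio = 96110 / 216900 ≈ 0.443.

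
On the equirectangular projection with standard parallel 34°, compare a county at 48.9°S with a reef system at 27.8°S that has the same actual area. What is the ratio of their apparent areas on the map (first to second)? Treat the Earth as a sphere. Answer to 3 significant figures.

1.35

With standard parallel φ₀ = 34°, the equirectangular projection gives x = Rλ cos φ₀, y = Rφ, so h = 1 and k = cos 34° / cos φ.
Areal scale at 48.9°: h·k = 1.000 × 1.261 = 1.261.
Areal scale at 27.8°: h·k = 1.000 × 0.9372 = 0.9372.
Ratio = 1.261/0.9372 ≈ 1.35.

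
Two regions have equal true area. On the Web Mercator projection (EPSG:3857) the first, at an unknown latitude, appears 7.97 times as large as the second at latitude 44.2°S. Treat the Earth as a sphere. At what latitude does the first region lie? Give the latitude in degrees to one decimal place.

For equal true areas on Mercator, apparent areas scale as sec²φ, so the ratio is cos²φ₂ / cos²φ₁.
cos²φ₂ / cos²φ₁ = 7.97  ⇒  cos φ₁ = cos 44.2° / √7.97 = 0.7169/2.823 = 0.2539.
φ₁ = arccos(0.2539) ≈ 75.3°.

75.3°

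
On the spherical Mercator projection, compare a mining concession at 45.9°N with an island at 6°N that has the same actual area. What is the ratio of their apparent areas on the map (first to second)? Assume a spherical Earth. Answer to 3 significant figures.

On Mercator, area is exaggerated by sec²φ = 1/cos²φ.
At 45.9°: sec²(45.9°) = 1/0.6959² = 2.065.
At 6°: sec²(6°) = 1/0.9945² = 1.011.
Ratio = 2.065/1.011 = cos²(6°)/cos²(45.9°) ≈ 2.04.

2.04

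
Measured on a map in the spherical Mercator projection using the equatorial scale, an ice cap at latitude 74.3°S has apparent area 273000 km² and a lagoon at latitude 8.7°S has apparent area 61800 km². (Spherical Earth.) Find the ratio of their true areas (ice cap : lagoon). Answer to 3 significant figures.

On Mercator the areal scale is sec²φ, so true area = apparent × cos²φ.
True area of ice cap: 273000 × cos²(74.3°) = 273000 × 0.07322 = 19990 km².
True area of lagoon: 61800 × cos²(8.7°) = 61800 × 0.9771 = 60390 km².
Ratio = 19990 / 60390 ≈ 0.331.

0.331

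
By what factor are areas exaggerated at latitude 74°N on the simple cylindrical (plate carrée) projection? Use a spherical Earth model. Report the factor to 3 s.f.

3.63

Plate carrée maps x = Rλ, y = Rφ. The meridian scale is h = 1 and the parallel scale is k = 1/cos φ = sec φ.
Areal scale = h·k = 1 × sec φ; at 74°, h = 1.000, k = 3.628, so h·k = 3.628.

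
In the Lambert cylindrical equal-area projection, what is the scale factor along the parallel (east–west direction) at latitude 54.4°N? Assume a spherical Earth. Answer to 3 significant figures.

1.72

The Lambert cylindrical equal-area projection is the cylindrical equal-area projection with its standard parallel at the equator (φ₀ = 0). A cylindrical equal-area projection with standard parallel φ₀ has meridian scale h = cos φ / cos φ₀ and parallel scale k = cos φ₀ / cos φ (so areas are preserved, h·k = 1).
k = cos 0° / cos 54.4° = 1.000/0.5821 = 1.718.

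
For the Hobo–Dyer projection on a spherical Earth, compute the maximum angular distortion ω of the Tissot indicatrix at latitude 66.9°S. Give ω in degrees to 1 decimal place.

74.7°

The Hobo–Dyer projection is cylindrical equal-area with φ₀ = 37.5°. For cylindrical equal-area with standard parallel φ₀, h = cos φ / cos φ₀ and k = cos φ₀ / cos φ, so h·k = 1.
At 66.9°: h = 0.4945, k = 2.022; principal scales a = 2.022, b = 0.4945.
sin(ω/2) = (a − b)/(a + b) = 1.528/2.517 = 0.6070, so ω = 2 arcsin(0.6070) ≈ 74.7°.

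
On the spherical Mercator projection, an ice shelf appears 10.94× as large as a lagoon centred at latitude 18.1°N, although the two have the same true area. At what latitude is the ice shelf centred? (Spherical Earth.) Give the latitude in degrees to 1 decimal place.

On Mercator, (apparent₁)/(apparent₂) = sec²φ₁ / sec²φ₂ when true areas are equal.
cos²φ₂ / cos²φ₁ = 10.94  ⇒  cos φ₁ = cos 18.1° / √10.94 = 0.9505/3.308 = 0.2874.
φ₁ = arccos(0.2874) ≈ 73.3°.

73.3°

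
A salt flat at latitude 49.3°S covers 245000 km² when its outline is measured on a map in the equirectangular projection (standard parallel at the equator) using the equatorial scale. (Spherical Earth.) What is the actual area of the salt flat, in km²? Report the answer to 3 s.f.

160000 km²

In the plate carrée (x = Rλ, y = Rφ), meridians are true-scale (h = 1) and parallels are stretched by k = sec φ.
Areal scale = h·k = 1 × sec φ; at 49.3°, h = 1.000, k = 1.534, so h·k = 1.534.
True area = apparent / (areal scale) = 245000 / 1.534 ≈ 160000 km².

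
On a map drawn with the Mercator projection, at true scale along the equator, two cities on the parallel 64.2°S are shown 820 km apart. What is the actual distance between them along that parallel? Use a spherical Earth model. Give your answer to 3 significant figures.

The Mercator projection is conformal; its linear scale factor is the same in every direction and equals sec φ = 1/cos φ.
Along the parallel at 64.2°, map distances are exaggerated by k = sec 64.2° = 2.298.
True distance = 820 / 2.298 = 820 × cos 64.2° ≈ 357 km.

357 km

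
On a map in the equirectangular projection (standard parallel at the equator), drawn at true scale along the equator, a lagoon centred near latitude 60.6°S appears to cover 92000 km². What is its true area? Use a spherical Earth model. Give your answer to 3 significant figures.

Plate carrée maps x = Rλ, y = Rφ. The meridian scale is h = 1 and the parallel scale is k = 1/cos φ = sec φ.
Areal scale = h·k = 1 × sec φ; at 60.6°, h = 1.000, k = 2.037, so h·k = 2.037.
True area = apparent / (areal scale) = 92000 / 2.037 ≈ 45200 km².

45200 km²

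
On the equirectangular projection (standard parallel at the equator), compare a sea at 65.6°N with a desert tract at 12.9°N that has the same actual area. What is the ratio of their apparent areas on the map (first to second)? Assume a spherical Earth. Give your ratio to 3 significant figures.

2.36

Plate carrée maps x = Rλ, y = Rφ. The meridian scale is h = 1 and the parallel scale is k = 1/cos φ = sec φ.
Areal scale at 65.6°: h·k = 1.000 × 2.421 = 2.421.
Areal scale at 12.9°: h·k = 1.000 × 1.026 = 1.026.
Ratio = 2.421/1.026 ≈ 2.36.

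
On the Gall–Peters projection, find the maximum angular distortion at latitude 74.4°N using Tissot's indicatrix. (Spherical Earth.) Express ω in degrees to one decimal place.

96.7°

Gall–Peters is a cylindrical equal-area projection with standard parallels at ±45°. Cylindrical equal-area (φ₀ = 45°): h = cos φ / cos 45° along meridians, k = cos 45° / cos φ along parallels; h·k = 1.
At 74.4°: h = 0.3803, k = 2.629; principal scales a = 2.629, b = 0.3803.
sin(ω/2) = (a − b)/(a + b) = 2.249/3.010 = 0.7473, so ω = 2 arcsin(0.7473) ≈ 96.7°.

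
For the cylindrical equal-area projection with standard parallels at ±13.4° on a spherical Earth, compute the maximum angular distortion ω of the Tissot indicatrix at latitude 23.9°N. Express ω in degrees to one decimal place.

7.1°

Cylindrical equal-area (φ₀ = 13.4°): h = cos φ / cos 13.4° along meridians, k = cos 13.4° / cos φ along parallels; h·k = 1.
At 23.9°: h = 0.9398, k = 1.064; principal scales a = 1.064, b = 0.9398.
sin(ω/2) = (a − b)/(a + b) = 0.1242/2.004 = 0.06197, so ω = 2 arcsin(0.06197) ≈ 7.1°.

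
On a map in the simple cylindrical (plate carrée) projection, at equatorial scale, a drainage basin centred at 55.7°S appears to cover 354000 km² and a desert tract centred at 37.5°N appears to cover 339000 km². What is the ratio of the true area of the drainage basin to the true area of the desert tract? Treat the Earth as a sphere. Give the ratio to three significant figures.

0.742

On the plate carrée, areal scale = h·k = 1 × sec φ, so true area = apparent × cos φ.
True area of drainage basin: 354000 × cos(55.7°) = 354000 × 0.5635 = 199500 km².
True area of desert tract: 339000 × cos(37.5°) = 339000 × 0.7934 = 268900 km².
Ratio = 199500 / 268900 ≈ 0.742.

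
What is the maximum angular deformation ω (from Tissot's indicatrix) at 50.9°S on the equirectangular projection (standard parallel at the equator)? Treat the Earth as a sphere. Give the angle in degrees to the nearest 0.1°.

26.2°

In the plate carrée (x = Rλ, y = Rφ), meridians are true-scale (h = 1) and parallels are stretched by k = sec φ.
At 50.9°: h = 1.000, k = 1.586; principal scales a = 1.586, b = 1.000.
sin(ω/2) = (a − b)/(a + b) = 0.5856/2.586 = 0.2265, so ω = 2 arcsin(0.2265) ≈ 26.2°.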